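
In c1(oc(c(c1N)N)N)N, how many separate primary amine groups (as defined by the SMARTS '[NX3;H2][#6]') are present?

[NX3;H2][#6] is the SMARTS for a primary amine: a trivalent nitrogen with two H attached to carbon.
The molecule carries 4 separate instances of a primary amino group (-NH2) meeting every constraint; each maps to a distinct set of atoms, giving 4 matches.

4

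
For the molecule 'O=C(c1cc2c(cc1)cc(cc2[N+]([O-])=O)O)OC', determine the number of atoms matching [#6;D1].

The query [#6;D1] means: carbon bonded to exactly one heavy atom.
Check the 18 heavy atoms by environment: 5× c (aromatic, D3) → no; 5× c (aromatic, D2) → no; 1× N (charge +1, D3) → no; 1× O (charge -1, D1) → no; 3× O (D1) → no; 1× C (D3) → no; 1× O (D2) → no; 1× C (D1) → match.
That gives 1 matching atom.

1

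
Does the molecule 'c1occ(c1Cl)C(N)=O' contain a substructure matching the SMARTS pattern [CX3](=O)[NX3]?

The pattern [CX3](=O)[NX3] describes a carbonyl carbon bonded to a trivalent nitrogen — an amide.
The molecule carries a primary amide (-C(=O)NH2), whose atoms satisfy every constraint of the query, so the pattern matches.

Yes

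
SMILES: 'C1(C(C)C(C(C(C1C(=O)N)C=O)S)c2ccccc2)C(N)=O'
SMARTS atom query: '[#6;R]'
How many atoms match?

The query [#6;R] means: carbon that is part of a ring.
Check the 22 heavy atoms by environment: 6× C (in 6-ring) → match; 4× C (acyclic) → no; 3× O (acyclic) → no; 2× N (acyclic) → no; 1× S (acyclic) → no; 6× c (aromatic, in 6-ring) → match.
Summing the matching environments: 6 + 6 = 12 matching atoms.

12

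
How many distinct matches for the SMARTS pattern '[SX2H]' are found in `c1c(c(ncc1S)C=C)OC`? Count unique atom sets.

1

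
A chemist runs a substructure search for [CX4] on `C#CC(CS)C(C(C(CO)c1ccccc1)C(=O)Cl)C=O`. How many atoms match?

6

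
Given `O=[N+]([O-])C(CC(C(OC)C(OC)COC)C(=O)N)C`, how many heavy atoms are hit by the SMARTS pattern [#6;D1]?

The query [#6;D1] means: carbon bonded to exactly one heavy atom.
Check the 19 heavy atoms by environment: 2× C (D2) → no; 5× C (D3) → no; 4× C (D1) → match; 3× O (D2) → no; 2× O (D1) → no; 1× N (D1) → no; 1× N (charge +1, D3) → no; 1× O (charge -1, D1) → no.
That gives 4 matching atoms.

4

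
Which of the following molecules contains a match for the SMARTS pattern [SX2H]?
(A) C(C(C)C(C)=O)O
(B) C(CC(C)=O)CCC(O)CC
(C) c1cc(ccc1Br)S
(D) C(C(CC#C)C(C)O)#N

C

[SX2H] describes an aliphatic sulfur with two connections, one being H (a thiol).
(A) has a hydroxyl group (-OH) but it is an -OH, not an -SH.
(B) has a hydroxyl group (-OH) but it is an -OH, not an -SH.
(C) contains a thiol (-SH), which satisfies every atom and bond constraint.
(D) has a hydroxyl group (-OH) but it is an -OH, not an -SH.
So the answer is (C).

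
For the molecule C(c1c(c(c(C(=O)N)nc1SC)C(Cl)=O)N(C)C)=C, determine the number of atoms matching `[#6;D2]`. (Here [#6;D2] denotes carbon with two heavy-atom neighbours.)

The query [#6;D2] means: any carbon bonded to exactly two heavy atoms.
Check the 19 heavy atoms by environment: 1× n (aromatic, D2) → no; 5× c (aromatic, D3) → no; 2× C (D3) → no; 2× O (D1) → no; 1× N (D1) → no; 1× Cl (D1) → no; 1× N (D3) → no; 4× C (D1) → no; 1× C (D2) → match; 1× S (D2) → no.
That gives 1 matching atom.

1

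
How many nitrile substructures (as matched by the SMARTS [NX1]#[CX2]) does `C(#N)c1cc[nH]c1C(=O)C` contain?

1

[NX1]#[CX2] is the SMARTS for a nitrile: a nitrogen triple-bonded to a two-connected carbon.
Exactly one fragment in the molecule meets all constraints, giving 1 match.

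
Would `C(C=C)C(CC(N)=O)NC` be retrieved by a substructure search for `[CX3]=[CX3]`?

Yes

The pattern [CX3]=[CX3] describes a non-aromatic C=C double bond between two sp2 carbons — an alkene.
The molecule carries a vinyl group (-CH=CH2), whose atoms satisfy every constraint of the query, so the pattern matches.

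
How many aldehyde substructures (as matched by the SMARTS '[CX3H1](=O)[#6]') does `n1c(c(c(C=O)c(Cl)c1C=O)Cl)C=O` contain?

3

[CX3H1](=O)[#6] is the SMARTS for an aldehyde: an sp2 carbon with one H, double-bonded to O and single-bonded to carbon.
The molecule carries 3 separate instances of an aldehyde (-CHO) meeting every constraint; each maps to a distinct set of atoms, giving 3 matches.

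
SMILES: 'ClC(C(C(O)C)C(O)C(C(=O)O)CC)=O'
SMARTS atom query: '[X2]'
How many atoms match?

The query [X2] means: any atom with exactly two total connections (bonds + H).
Check the 15 heavy atoms by environment: 7× C (X4) → no; 2× C (X3) → no; 2× O (X1) → no; 1× Cl (X1) → no; 3× O (X2) → match.
That gives 3 matching atoms.

3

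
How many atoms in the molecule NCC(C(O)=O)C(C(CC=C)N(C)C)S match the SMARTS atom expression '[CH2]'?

The query [CH2] means: aliphatic carbon with exactly two hydrogens.
Check the 15 heavy atoms by environment: 3× C (H2) → match; 4× C (H1) → no; 1× N (H2) → no; 1× N (H0) → no; 2× C (H3) → no; 1× C (H0) → no; 1× O (H0) → no; 1× O (H1) → no; 1× S (H1) → no.
That gives 3 matching atoms.

3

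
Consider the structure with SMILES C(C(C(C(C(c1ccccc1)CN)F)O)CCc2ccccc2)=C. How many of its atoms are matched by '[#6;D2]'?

14

The query [#6;D2] means: any carbon bonded to exactly two heavy atoms.
Check the 24 heavy atoms by environment: 4× C (D2) → match; 4× C (D3) → no; 2× c (aromatic, D3) → no; 10× c (aromatic, D2) → match; 1× O (D1) → no; 1× C (D1) → no; 1× N (D1) → no; 1× F (D1) → no.
Summing the matching environments: 4 + 10 = 14 matching atoms.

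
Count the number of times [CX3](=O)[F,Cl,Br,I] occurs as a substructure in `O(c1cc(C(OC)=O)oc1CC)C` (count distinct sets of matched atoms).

[CX3](=O)[F,Cl,Br,I] is the SMARTS for an acyl halide: a carbonyl carbon bonded to a halogen.
The molecule has a methyl-ester group (-C(=O)OCH3), but the carbonyl is bonded to -O-C, not to a halogen; nothing else fits, so there are 0 matches.

0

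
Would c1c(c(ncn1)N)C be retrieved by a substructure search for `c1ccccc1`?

The pattern c1ccccc1 describes six aromatic carbons in a ring — a benzene ring.
The closest candidate here is a methyl group (-CH3), but no six-membered all-carbon aromatic ring is present. No other fragment satisfies the full query, so there is no match.

No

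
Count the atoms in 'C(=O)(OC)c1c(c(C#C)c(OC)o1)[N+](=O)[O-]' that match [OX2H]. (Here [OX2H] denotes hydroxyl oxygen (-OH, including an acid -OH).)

0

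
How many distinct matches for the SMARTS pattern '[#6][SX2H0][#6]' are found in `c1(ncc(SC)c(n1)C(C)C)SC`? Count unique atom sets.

[#6][SX2H0][#6] is the SMARTS for a thioether: an aliphatic sulfur bridging two carbons with no H on the sulfur.
The molecule carries 2 separate instances of a methylthio ether (-SCH3) meeting every constraint; each maps to a distinct set of atoms, giving 2 matches.

2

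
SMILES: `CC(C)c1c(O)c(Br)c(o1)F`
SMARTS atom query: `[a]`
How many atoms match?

5

The query [a] means: a matches any aromatic atom.
Check the 11 heavy atoms by environment: 1× o (aromatic) → match; 4× c (aromatic) → match; 3× C → no; 1× O → no; 1× F → no; 1× Br → no.
Summing the matching environments: 1 + 4 = 5 matching atoms.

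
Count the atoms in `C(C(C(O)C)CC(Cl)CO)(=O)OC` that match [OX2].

3

Check the 13 heavy atoms by environment: 7× C (X4) → no; 1× C (X3) → no; 1× O (X1) → no; 3× O (X2) → match; 1× Cl (X1) → no.
That gives 3 matching atoms.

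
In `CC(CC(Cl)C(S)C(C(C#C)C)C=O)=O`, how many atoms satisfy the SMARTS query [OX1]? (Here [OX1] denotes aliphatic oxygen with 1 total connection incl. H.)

2

The query [OX1] means: aliphatic oxygen with one total connection — typically a carbonyl =O or an oxide.
Check the 15 heavy atoms by environment: 7× C (X4) → no; 1× S (X2) → no; 2× C (X3) → no; 2× O (X1) → match; 2× C (X2) → no; 1× Cl (X1) → no.
That gives 2 matching atoms.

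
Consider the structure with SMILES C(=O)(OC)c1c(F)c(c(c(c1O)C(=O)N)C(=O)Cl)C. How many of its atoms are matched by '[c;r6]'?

6

The query [c;r6] means: aromatic carbon that belongs to a six-membered ring.
Check the 19 heavy atoms by environment: 6× c (aromatic, in 6-ring) → match; 5× O (acyclic) → no; 5× C (acyclic) → no; 1× Cl (acyclic) → no; 1× F (acyclic) → no; 1× N (acyclic) → no.
That gives 6 matching atoms.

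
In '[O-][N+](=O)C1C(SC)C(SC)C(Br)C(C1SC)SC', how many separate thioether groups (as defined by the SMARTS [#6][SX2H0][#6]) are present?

[#6][SX2H0][#6] is the SMARTS for a thioether: an aliphatic sulfur bridging two carbons with no H on the sulfur.
The molecule carries 4 separate instances of a methylthio ether (-SCH3) meeting every constraint; each maps to a distinct set of atoms, giving 4 matches.

4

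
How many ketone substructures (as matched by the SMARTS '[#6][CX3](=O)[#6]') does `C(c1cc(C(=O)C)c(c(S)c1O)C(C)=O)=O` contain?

2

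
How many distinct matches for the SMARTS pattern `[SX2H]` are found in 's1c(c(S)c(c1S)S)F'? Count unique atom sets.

3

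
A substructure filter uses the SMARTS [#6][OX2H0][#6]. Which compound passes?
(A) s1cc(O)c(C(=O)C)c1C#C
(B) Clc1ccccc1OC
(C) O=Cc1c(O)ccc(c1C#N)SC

B

[#6][OX2H0][#6] describes an aliphatic oxygen bridging two carbons with no H on the oxygen (an ether).
(A) has a hydroxyl group (-OH) but the oxygen has H1, not H0 bridging two carbons.
(B) contains a methoxy ether (-OCH3), which satisfies every atom and bond constraint.
(C) has a hydroxyl group (-OH) but the oxygen has H1, not H0 bridging two carbons.
So the answer is (B).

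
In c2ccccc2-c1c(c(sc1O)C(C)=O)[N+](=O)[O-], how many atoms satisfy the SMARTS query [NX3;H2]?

Check the 18 heavy atoms by environment: 1× s (aromatic, H0, X2) → no; 5× c (aromatic, H0, X3) → no; 1× N (charge +1, H0, X3) → no; 1× O (charge -1, H0, X1) → no; 2× O (H0, X1) → no; 5× c (aromatic, H1, X3) → no; 1× C (H0, X3) → no; 1× C (H3, X4) → no; 1× O (H1, X2) → no.
No environment satisfies the query, so 0 matching atoms.

0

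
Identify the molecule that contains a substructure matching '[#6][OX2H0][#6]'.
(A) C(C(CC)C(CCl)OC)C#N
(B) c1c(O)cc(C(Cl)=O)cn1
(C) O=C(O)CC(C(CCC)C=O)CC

A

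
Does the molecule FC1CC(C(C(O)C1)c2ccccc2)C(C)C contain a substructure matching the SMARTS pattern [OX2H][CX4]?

The pattern [OX2H][CX4] describes a hydroxyl oxygen bound to an sp3 (X4) carbon — an aliphatic alcohol.
The molecule carries a hydroxyl group (-OH), whose atoms satisfy every constraint of the query, so the pattern matches.

Yes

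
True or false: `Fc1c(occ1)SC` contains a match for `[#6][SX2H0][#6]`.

True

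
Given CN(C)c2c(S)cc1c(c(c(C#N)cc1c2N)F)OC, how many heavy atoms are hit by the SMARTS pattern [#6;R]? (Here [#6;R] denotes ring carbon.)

10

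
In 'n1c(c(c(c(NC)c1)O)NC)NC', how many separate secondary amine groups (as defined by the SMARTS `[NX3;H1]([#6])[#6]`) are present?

3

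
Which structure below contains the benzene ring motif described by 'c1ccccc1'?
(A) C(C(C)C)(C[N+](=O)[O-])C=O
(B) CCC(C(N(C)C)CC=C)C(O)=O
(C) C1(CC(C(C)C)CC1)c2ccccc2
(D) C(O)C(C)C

C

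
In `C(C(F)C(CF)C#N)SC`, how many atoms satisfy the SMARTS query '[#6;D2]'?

3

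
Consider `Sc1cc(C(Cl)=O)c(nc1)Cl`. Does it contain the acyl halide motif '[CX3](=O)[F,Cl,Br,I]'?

The pattern [CX3](=O)[F,Cl,Br,I] describes a carbonyl carbon bonded to a halogen — an acyl halide.
The molecule carries an acyl chloride (-C(=O)Cl), whose atoms satisfy every constraint of the query, so the pattern matches.

Yes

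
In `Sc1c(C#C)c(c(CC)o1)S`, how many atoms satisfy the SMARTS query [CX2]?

2

The query [CX2] means: C with X2: aliphatic carbon with exactly 2 total connections.
Check the 11 heavy atoms by environment: 1× o (aromatic, X2) → no; 4× c (aromatic, X3) → no; 2× C (X2) → match; 2× C (X4) → no; 2× S (X2) → no.
That gives 2 matching atoms.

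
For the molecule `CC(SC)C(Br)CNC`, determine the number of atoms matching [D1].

4

The query [D1] means: atom with exactly one heavy-atom neighbour (degree 1).
Check the 9 heavy atoms by environment: 1× C (D2) → no; 2× C (D3) → no; 3× C (D1) → match; 1× Br (D1) → match; 1× S (D2) → no; 1× N (D2) → no.
Summing the matching environments: 3 + 1 = 4 matching atoms.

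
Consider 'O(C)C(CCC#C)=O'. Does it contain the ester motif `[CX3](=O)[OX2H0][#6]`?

Yes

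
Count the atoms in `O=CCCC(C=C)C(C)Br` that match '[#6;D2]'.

Check the 10 heavy atoms by environment: 4× C (D2) → match; 2× C (D3) → no; 2× C (D1) → no; 1× O (D1) → no; 1× Br (D1) → no.
That gives 4 matching atoms.

4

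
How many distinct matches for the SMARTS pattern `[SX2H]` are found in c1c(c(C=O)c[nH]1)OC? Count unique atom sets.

0

[SX2H] is the SMARTS for a thiol: an aliphatic sulfur with two connections, one being H.
No fragment in the molecule satisfies every constraint, giving 0 matches.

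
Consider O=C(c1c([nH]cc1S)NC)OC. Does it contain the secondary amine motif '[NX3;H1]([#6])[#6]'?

The pattern [NX3;H1]([#6])[#6] describes a trivalent nitrogen with one H, bonded to two carbons — a secondary amine.
The molecule carries an N-methylamino group (-NHCH3), whose atoms satisfy every constraint of the query, so the pattern matches.

Yes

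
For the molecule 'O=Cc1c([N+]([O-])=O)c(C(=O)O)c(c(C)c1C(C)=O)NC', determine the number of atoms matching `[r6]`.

The query [r6] means: r6 matches atoms in a six-membered ring.
Check the 20 heavy atoms by environment: 6× c (aromatic, in 6-ring) → match; 6× C (acyclic) → no; 5× O (acyclic) → no; 1× N (charge +1, acyclic) → no; 1× O (charge -1, acyclic) → no; 1× N (acyclic) → no.
That gives 6 matching atoms.

6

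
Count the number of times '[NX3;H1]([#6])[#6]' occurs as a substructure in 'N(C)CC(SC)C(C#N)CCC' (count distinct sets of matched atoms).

[NX3;H1]([#6])[#6] is the SMARTS for a secondary amine: a trivalent nitrogen with one H, bonded to two carbons.
Exactly one fragment in the molecule meets all constraints, giving 1 match.

1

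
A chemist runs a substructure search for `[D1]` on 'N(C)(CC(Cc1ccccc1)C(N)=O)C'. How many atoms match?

4

The query [D1] means: atom with exactly one heavy-atom neighbour (degree 1).
Check the 15 heavy atoms by environment: 2× C (D2) → no; 2× C (D3) → no; 1× O (D1) → match; 1× N (D1) → match; 1× c (aromatic, D3) → no; 5× c (aromatic, D2) → no; 1× N (D3) → no; 2× C (D1) → match.
Summing the matching environments: 1 + 1 + 2 = 4 matching atoms.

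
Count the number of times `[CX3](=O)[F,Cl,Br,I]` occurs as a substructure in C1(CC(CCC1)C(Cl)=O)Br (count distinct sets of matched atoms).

[CX3](=O)[F,Cl,Br,I] is the SMARTS for an acyl halide: a carbonyl carbon bonded to a halogen.
Exactly one fragment in the molecule meets all constraints, giving 1 match.

1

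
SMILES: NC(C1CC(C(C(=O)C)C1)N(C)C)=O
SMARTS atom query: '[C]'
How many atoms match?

10

The query [C] means: uppercase C matches aliphatic (non-aromatic) carbon only.
Check the 14 heavy atoms by environment: 10× C → match; 2× O → no; 2× N → no.
That gives 10 matching atoms.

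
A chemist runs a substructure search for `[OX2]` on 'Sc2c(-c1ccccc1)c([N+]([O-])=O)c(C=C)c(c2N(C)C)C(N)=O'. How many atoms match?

0

The query [OX2] means: aliphatic oxygen with two total connections — ether, hydroxyl, or ester single-bond O.
Check the 24 heavy atoms by environment: 12× c (aromatic, X3) → no; 1× S (X2) → no; 2× N (X3) → no; 2× C (X4) → no; 3× C (X3) → no; 2× O (X1) → no; 1× N (charge +1, X3) → no; 1× O (charge -1, X1) → no.
No environment satisfies the query, so 0 matching atoms.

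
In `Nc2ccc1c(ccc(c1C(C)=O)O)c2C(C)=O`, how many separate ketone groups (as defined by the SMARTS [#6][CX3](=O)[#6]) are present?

2

[#6][CX3](=O)[#6] is the SMARTS for a ketone: a carbonyl carbon (no H) flanked by two carbons.
The molecule carries 2 separate instances of an acetyl/ketone group (-C(=O)CH3) meeting every constraint; each maps to a distinct set of atoms, giving 2 matches.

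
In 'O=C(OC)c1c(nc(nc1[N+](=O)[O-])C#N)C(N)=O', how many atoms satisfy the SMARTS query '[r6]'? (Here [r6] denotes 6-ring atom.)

6

The query [r6] means: r6 matches atoms in a six-membered ring.
Check the 18 heavy atoms by environment: 2× n (aromatic, in 6-ring) → match; 4× c (aromatic, in 6-ring) → match; 1× N (charge +1, acyclic) → no; 1× O (charge -1, acyclic) → no; 4× O (acyclic) → no; 4× C (acyclic) → no; 2× N (acyclic) → no.
Summing the matching environments: 2 + 4 = 6 matching atoms.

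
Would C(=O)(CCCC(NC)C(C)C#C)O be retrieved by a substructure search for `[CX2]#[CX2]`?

The pattern [CX2]#[CX2] describes a carbon-carbon triple bond — an alkyne.
The molecule carries an ethynyl group (-C#CH), whose atoms satisfy every constraint of the query, so the pattern matches.

Yes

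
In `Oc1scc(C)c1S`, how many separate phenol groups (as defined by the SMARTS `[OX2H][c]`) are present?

1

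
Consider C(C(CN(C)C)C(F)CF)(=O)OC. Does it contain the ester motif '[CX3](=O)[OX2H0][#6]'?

Yes

The pattern [CX3](=O)[OX2H0][#6] describes a carbonyl carbon bonded to an oxygen that is itself bonded to carbon (no H on that O) — an ester.
The molecule carries a methyl-ester group (-C(=O)OCH3), whose atoms satisfy every constraint of the query, so the pattern matches.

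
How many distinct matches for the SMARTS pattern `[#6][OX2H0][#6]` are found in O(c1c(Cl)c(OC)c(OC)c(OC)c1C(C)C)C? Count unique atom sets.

[#6][OX2H0][#6] is the SMARTS for an ether: an aliphatic oxygen bridging two carbons with no H on the oxygen.
The molecule carries 4 separate instances of a methoxy ether (-OCH3) meeting every constraint; each maps to a distinct set of atoms, giving 4 matches.

4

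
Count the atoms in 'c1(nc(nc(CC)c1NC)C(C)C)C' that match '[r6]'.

6

The query [r6] means: r6 matches atoms in a six-membered ring.
Check the 14 heavy atoms by environment: 2× n (aromatic, in 6-ring) → match; 4× c (aromatic, in 6-ring) → match; 1× N (acyclic) → no; 7× C (acyclic) → no.
Summing the matching environments: 2 + 4 = 6 matching atoms.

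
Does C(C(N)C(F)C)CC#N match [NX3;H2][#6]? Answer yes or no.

Yes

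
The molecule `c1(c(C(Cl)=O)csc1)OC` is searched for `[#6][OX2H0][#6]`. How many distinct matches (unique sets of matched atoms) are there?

[#6][OX2H0][#6] is the SMARTS for an ether: an aliphatic oxygen bridging two carbons with no H on the oxygen.
Exactly one fragment in the molecule meets all constraints, giving 1 match.

1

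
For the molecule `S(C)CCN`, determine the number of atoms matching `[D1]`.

2

The query [D1] means: atom with exactly one heavy-atom neighbour (degree 1).
Check the 5 heavy atoms by environment: 2× C (D2) → no; 1× S (D2) → no; 1× C (D1) → match; 1× N (D1) → match.
Summing the matching environments: 1 + 1 = 2 matching atoms.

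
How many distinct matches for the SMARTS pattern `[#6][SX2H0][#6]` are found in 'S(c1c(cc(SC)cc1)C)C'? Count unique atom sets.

[#6][SX2H0][#6] is the SMARTS for a thioether: an aliphatic sulfur bridging two carbons with no H on the sulfur.
The molecule carries 2 separate instances of a methylthio ether (-SCH3) meeting every constraint; each maps to a distinct set of atoms, giving 2 matches.

2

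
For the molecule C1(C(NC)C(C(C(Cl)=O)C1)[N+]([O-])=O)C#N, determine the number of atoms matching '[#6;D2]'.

2

Check the 15 heavy atoms by environment: 5× C (D3) → no; 2× C (D2) → match; 1× N (D2) → no; 1× C (D1) → no; 1× N (charge +1, D3) → no; 1× O (charge -1, D1) → no; 2× O (D1) → no; 1× Cl (D1) → no; 1× N (D1) → no.
That gives 2 matching atoms.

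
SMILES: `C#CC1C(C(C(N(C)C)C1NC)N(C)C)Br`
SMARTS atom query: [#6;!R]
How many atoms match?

7

The query [#6;!R] means: carbon not in any ring.
Check the 16 heavy atoms by environment: 5× C (in 5-ring) → no; 3× N (acyclic) → no; 7× C (acyclic) → match; 1× Br (acyclic) → no.
That gives 7 matching atoms.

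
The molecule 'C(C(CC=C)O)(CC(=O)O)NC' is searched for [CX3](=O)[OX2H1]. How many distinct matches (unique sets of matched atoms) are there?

1

[CX3](=O)[OX2H1] is the SMARTS for a carboxylic acid: an sp2 carbon double-bonded to O and single-bonded to an -OH oxygen.
Exactly one fragment in the molecule meets all constraints, giving 1 match.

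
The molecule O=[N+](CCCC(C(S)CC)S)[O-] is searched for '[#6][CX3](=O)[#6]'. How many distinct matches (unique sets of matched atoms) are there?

0

[#6][CX3](=O)[#6] is the SMARTS for a ketone: a carbonyl carbon (no H) flanked by two carbons.
No fragment in the molecule satisfies every constraint, giving 0 matches.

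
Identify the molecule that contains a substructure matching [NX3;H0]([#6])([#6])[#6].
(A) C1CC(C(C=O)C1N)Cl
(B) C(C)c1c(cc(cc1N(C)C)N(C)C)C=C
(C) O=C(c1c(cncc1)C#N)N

B

[NX3;H0]([#6])([#6])[#6] describes a trivalent nitrogen with no H, bonded to three carbons (a tertiary amine).
(A) has a primary amino group (-NH2) but the nitrogen has H2, not H0 with three carbons.
(B) contains a dimethylamino group (-N(CH3)2), which satisfies every atom and bond constraint.
(C) has a primary amide (-C(=O)NH2) but the amide nitrogen has H2 and only one carbon neighbour.
So the answer is (B).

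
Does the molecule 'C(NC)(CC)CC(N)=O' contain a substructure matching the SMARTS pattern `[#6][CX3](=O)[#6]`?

The pattern [#6][CX3](=O)[#6] describes a carbonyl carbon (no H) flanked by two carbons — a ketone.
The closest candidate here is a primary amide (-C(=O)NH2), but one neighbour of the carbonyl carbon is N, not C. No other fragment satisfies the full query, so there is no match.

No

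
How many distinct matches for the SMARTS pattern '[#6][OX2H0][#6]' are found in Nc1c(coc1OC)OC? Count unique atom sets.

2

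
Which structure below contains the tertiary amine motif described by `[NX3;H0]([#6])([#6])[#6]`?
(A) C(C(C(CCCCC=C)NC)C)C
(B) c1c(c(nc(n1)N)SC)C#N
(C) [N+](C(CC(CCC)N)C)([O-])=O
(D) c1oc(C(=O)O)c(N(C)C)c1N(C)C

[NX3;H0]([#6])([#6])[#6] describes a trivalent nitrogen with no H, bonded to three carbons (a tertiary amine).
(A) has an N-methylamino group (-NHCH3) but the nitrogen still has one H (H1), not H0.
(B) has a primary amino group (-NH2) but the nitrogen has H2, not H0 with three carbons.
(C) has a primary amino group (-NH2) but the nitrogen has H2, not H0 with three carbons.
(D) contains a dimethylamino group (-N(CH3)2), which satisfies every atom and bond constraint.
So the answer is (D).

D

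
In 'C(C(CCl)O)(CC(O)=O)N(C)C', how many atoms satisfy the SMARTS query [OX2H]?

2

Check the 12 heavy atoms by environment: 2× C (H2, X4) → no; 2× C (H1, X4) → no; 1× C (H0, X3) → no; 1× O (H0, X1) → no; 2× O (H1, X2) → match; 1× N (H0, X3) → no; 2× C (H3, X4) → no; 1× Cl (H0, X1) → no.
That gives 2 matching atoms.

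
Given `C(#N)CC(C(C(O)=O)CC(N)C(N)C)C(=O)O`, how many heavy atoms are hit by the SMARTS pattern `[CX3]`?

The query [CX3] means: C with X3: aliphatic carbon with exactly 3 total connections.
Check the 17 heavy atoms by environment: 7× C (X4) → no; 2× C (X3) → match; 2× O (X1) → no; 2× O (X2) → no; 2× N (X3) → no; 1× C (X2) → no; 1× N (X1) → no.
That gives 2 matching atoms.

2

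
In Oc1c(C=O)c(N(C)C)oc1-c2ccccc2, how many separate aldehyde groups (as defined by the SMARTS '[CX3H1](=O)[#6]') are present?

[CX3H1](=O)[#6] is the SMARTS for an aldehyde: an sp2 carbon with one H, double-bonded to O and single-bonded to carbon.
Exactly one fragment in the molecule meets all constraints, giving 1 match.

1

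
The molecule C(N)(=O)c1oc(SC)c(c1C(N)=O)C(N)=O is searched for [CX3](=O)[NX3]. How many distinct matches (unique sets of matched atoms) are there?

[CX3](=O)[NX3] is the SMARTS for an amide: a carbonyl carbon bonded to a trivalent nitrogen.
The molecule carries 3 separate instances of a primary amide (-C(=O)NH2) meeting every constraint; each maps to a distinct set of atoms, giving 3 matches.

3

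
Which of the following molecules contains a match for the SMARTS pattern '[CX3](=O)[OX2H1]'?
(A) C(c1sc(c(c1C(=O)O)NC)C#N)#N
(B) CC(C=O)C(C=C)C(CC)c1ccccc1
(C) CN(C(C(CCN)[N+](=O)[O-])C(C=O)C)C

A

[CX3](=O)[OX2H1] describes an sp2 carbon double-bonded to O and single-bonded to an -OH oxygen (a carboxylic acid).
(A) contains a carboxylic acid group (-C(=O)OH), which satisfies every atom and bond constraint.
(B) has an aldehyde (-CHO) but there is no singly-bonded oxygen on the carbonyl carbon.
(C) has an aldehyde (-CHO) but there is no singly-bonded oxygen on the carbonyl carbon.
So the answer is (A).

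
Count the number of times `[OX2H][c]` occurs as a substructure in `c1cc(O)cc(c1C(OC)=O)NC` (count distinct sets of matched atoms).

1

[OX2H][c] is the SMARTS for a phenol: a hydroxyl oxygen attached to an aromatic carbon.
Exactly one fragment in the molecule meets all constraints, giving 1 match.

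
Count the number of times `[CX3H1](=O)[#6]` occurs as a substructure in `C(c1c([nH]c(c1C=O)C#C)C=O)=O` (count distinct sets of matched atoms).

[CX3H1](=O)[#6] is the SMARTS for an aldehyde: an sp2 carbon with one H, double-bonded to O and single-bonded to carbon.
The molecule carries 3 separate instances of an aldehyde (-CHO) meeting every constraint; each maps to a distinct set of atoms, giving 3 matches.

3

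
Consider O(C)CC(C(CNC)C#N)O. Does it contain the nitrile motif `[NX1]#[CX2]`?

Yes

The pattern [NX1]#[CX2] describes a nitrogen triple-bonded to a two-connected carbon — a nitrile.
The molecule carries a nitrile (-C#N), whose atoms satisfy every constraint of the query, so the pattern matches.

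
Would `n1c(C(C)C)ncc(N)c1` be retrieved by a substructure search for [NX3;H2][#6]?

Yes

The pattern [NX3;H2][#6] describes a trivalent nitrogen with two H attached to carbon — a primary amine.
The molecule carries a primary amino group (-NH2), whose atoms satisfy every constraint of the query, so the pattern matches.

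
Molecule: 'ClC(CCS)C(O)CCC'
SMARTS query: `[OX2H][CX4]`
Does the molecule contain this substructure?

The pattern [OX2H][CX4] describes a hydroxyl oxygen bound to an sp3 (X4) carbon — an aliphatic alcohol.
The molecule carries a hydroxyl group (-OH), whose atoms satisfy every constraint of the query, so the pattern matches.

Yes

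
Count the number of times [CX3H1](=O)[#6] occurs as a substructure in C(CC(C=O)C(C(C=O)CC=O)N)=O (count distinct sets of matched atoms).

[CX3H1](=O)[#6] is the SMARTS for an aldehyde: an sp2 carbon with one H, double-bonded to O and single-bonded to carbon.
The molecule carries 4 separate instances of an aldehyde (-CHO) meeting every constraint; each maps to a distinct set of atoms, giving 4 matches.

4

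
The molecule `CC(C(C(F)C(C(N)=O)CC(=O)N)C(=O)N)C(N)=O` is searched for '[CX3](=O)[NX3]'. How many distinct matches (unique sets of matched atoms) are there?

4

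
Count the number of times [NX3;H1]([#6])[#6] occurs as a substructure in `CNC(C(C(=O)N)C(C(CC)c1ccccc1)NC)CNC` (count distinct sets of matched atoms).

3

[NX3;H1]([#6])[#6] is the SMARTS for a secondary amine: a trivalent nitrogen with one H, bonded to two carbons.
The molecule carries 3 separate instances of an N-methylamino group (-NHCH3) meeting every constraint; each maps to a distinct set of atoms, giving 3 matches.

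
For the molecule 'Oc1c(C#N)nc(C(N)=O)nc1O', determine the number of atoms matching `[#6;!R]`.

2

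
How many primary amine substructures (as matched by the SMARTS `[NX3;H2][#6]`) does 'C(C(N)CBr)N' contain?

[NX3;H2][#6] is the SMARTS for a primary amine: a trivalent nitrogen with two H attached to carbon.
The molecule carries 2 separate instances of a primary amino group (-NH2) meeting every constraint; each maps to a distinct set of atoms, giving 2 matches.

2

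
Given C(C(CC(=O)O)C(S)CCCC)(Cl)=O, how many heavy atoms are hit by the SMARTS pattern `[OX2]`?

The query [OX2] means: aliphatic oxygen with two total connections — ether, hydroxyl, or ester single-bond O.
Check the 14 heavy atoms by environment: 7× C (X4) → no; 2× C (X3) → no; 2× O (X1) → no; 1× Cl (X1) → no; 1× S (X2) → no; 1× O (X2) → match.
That gives 1 matching atom.

1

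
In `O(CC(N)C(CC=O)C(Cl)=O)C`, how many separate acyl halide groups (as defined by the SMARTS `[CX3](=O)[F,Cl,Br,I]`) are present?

1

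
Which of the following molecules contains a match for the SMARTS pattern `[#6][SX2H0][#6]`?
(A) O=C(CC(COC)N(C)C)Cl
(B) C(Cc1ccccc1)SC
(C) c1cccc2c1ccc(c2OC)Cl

[#6][SX2H0][#6] describes an aliphatic sulfur bridging two carbons with no H on the sulfur (a thioether).
(A) has a methoxy ether (-OCH3) but the bridging atom is O, not S.
(B) contains a methylthio ether (-SCH3), which satisfies every atom and bond constraint.
(C) has a methoxy ether (-OCH3) but the bridging atom is O, not S.
So the answer is (B).

B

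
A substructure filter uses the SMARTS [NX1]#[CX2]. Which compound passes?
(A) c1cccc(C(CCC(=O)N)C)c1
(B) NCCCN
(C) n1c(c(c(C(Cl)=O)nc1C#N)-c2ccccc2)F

C

[NX1]#[CX2] describes a nitrogen triple-bonded to a two-connected carbon (a nitrile).
(A) has a primary amide (-C(=O)NH2) but the nitrogen is NX3, not NX1.
(B) has a primary amino group (-NH2) but the nitrogen is NX3 (three connections), not NX1 triple-bonded.
(C) contains a nitrile (-C#N), which satisfies every atom and bond constraint.
So the answer is (C).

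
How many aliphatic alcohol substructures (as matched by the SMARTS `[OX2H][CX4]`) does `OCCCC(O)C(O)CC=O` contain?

3

[OX2H][CX4] is the SMARTS for an aliphatic alcohol: a hydroxyl oxygen bound to an sp3 (X4) carbon.
The molecule carries 3 separate instances of a hydroxyl group (-OH) meeting every constraint; each maps to a distinct set of atoms, giving 3 matches.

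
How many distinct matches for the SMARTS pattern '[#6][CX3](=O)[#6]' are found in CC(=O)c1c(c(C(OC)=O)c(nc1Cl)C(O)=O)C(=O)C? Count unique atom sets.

2

[#6][CX3](=O)[#6] is the SMARTS for a ketone: a carbonyl carbon (no H) flanked by two carbons.
The molecule carries 2 separate instances of an acetyl/ketone group (-C(=O)CH3) meeting every constraint; each maps to a distinct set of atoms, giving 2 matches.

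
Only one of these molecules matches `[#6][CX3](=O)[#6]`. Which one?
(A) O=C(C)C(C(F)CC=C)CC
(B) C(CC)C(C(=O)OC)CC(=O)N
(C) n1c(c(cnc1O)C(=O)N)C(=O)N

A

[#6][CX3](=O)[#6] describes a carbonyl carbon (no H) flanked by two carbons (a ketone).
(A) contains an acetyl/ketone group (-C(=O)CH3), which satisfies every atom and bond constraint.
(B) has a methyl-ester group (-C(=O)OCH3) but one neighbour of the carbonyl carbon is O, not C.
(C) has a primary amide (-C(=O)NH2) but one neighbour of the carbonyl carbon is N, not C.
So the answer is (A).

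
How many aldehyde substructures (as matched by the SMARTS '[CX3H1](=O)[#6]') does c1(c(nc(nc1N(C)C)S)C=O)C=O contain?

2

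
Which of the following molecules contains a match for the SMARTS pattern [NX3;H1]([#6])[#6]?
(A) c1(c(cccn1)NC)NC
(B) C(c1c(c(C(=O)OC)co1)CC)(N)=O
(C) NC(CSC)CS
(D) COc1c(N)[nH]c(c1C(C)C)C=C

[NX3;H1]([#6])[#6] describes a trivalent nitrogen with one H, bonded to two carbons (a secondary amine).
(A) contains an N-methylamino group (-NHCH3), which satisfies every atom and bond constraint.
(B) has a primary amide (-C(=O)NH2) but the -C(=O)NH2 nitrogen has H2, not H1.
(C) has a primary amino group (-NH2) but the nitrogen has H2 and only one carbon neighbour.
(D) has a primary amino group (-NH2) but the nitrogen has H2 and only one carbon neighbour.
So the answer is (A).

A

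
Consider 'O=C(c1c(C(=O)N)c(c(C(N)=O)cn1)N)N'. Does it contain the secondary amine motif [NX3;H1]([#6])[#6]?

The pattern [NX3;H1]([#6])[#6] describes a trivalent nitrogen with one H, bonded to two carbons — a secondary amine.
The closest candidate here is a primary amide (-C(=O)NH2), but the -C(=O)NH2 nitrogen has H2, not H1. No other fragment satisfies the full query, so there is no match.

No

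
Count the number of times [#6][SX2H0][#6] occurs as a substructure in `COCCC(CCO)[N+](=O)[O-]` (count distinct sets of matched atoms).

0

[#6][SX2H0][#6] is the SMARTS for a thioether: an aliphatic sulfur bridging two carbons with no H on the sulfur.
The molecule has a methoxy ether (-OCH3), but the bridging atom is O, not S; nothing else fits, so there are 0 matches.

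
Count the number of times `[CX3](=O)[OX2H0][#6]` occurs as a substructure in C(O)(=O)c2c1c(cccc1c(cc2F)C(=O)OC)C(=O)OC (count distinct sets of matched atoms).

2

[CX3](=O)[OX2H0][#6] is the SMARTS for an ester: a carbonyl carbon bonded to an oxygen that is itself bonded to carbon (no H on that O).
The molecule carries 2 separate instances of a methyl-ester group (-C(=O)OCH3) meeting every constraint; each maps to a distinct set of atoms, giving 2 matches.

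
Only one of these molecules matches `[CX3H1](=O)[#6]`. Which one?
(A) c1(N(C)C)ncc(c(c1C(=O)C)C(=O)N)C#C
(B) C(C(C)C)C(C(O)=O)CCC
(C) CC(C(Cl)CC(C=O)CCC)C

C

[CX3H1](=O)[#6] describes an sp2 carbon with one H, double-bonded to O and single-bonded to carbon (an aldehyde).
(A) has an acetyl/ketone group (-C(=O)CH3) but the carbonyl carbon has H0 (two carbon neighbours), not H1.
(B) has a carboxylic acid group (-C(=O)OH) but the carbonyl carbon has H0 and is bonded to O, not H1.
(C) contains an aldehyde (-CHO), which satisfies every atom and bond constraint.
So the answer is (C).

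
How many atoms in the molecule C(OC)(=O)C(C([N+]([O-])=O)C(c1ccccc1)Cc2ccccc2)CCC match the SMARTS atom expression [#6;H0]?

The query [#6;H0] means: any carbon with no attached hydrogen.
Check the 26 heavy atoms by environment: 3× C (H2) → no; 3× C (H1) → no; 2× C (H3) → no; 1× C (H0) → match; 3× O (H0) → no; 2× c (aromatic, H0) → match; 10× c (aromatic, H1) → no; 1× N (charge +1, H0) → no; 1× O (charge -1, H0) → no.
Summing the matching environments: 1 + 2 = 3 matching atoms.

3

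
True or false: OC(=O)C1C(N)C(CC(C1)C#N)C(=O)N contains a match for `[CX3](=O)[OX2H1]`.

True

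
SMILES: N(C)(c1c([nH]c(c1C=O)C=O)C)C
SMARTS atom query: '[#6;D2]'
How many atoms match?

2

Check the 13 heavy atoms by environment: 1× n (aromatic, D2) → no; 4× c (aromatic, D3) → no; 2× C (D2) → match; 2× O (D1) → no; 1× N (D3) → no; 3× C (D1) → no.
That gives 2 matching atoms.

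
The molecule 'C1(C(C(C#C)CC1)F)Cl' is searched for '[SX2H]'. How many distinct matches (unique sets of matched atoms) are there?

0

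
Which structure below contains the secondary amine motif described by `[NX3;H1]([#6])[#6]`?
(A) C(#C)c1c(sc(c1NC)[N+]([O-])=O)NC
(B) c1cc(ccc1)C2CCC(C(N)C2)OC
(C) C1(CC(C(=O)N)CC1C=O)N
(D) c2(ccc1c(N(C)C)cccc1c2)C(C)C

[NX3;H1]([#6])[#6] describes a trivalent nitrogen with one H, bonded to two carbons (a secondary amine).
(A) contains an N-methylamino group (-NHCH3), which satisfies every atom and bond constraint.
(B) has a primary amino group (-NH2) but the nitrogen has H2 and only one carbon neighbour.
(C) has a primary amino group (-NH2) but the nitrogen has H2 and only one carbon neighbour.
(D) has a dimethylamino group (-N(CH3)2) but the nitrogen has H0, not H1.
So the answer is (A).

A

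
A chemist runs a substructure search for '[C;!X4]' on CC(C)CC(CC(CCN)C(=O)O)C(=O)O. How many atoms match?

2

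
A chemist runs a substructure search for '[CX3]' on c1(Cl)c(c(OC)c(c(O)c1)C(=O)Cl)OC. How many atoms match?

1

Check the 15 heavy atoms by environment: 6× c (aromatic, X3) → no; 2× Cl (X1) → no; 3× O (X2) → no; 2× C (X4) → no; 1× C (X3) → match; 1× O (X1) → no.
That gives 1 matching atom.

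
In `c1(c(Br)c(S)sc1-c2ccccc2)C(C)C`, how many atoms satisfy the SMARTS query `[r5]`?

5

The query [r5] means: r5 matches atoms in a five-membered ring.
Check the 16 heavy atoms by environment: 1× s (aromatic, in 5-ring) → match; 4× c (aromatic, in 5-ring) → match; 1× Br (acyclic) → no; 3× C (acyclic) → no; 6× c (aromatic, in 6-ring) → no; 1× S (acyclic) → no.
Summing the matching environments: 1 + 4 = 5 matching atoms.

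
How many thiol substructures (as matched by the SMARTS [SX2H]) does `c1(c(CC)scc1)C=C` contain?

[SX2H] is the SMARTS for a thiol: an aliphatic sulfur with two connections, one being H.
No fragment in the molecule satisfies every constraint, giving 0 matches.

0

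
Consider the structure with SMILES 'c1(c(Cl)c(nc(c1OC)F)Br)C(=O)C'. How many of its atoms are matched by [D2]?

2

The query [D2] means: atom with exactly two heavy-atom neighbours.
Check the 14 heavy atoms by environment: 1× n (aromatic, D2) → match; 5× c (aromatic, D3) → no; 1× C (D3) → no; 1× O (D1) → no; 2× C (D1) → no; 1× Br (D1) → no; 1× Cl (D1) → no; 1× F (D1) → no; 1× O (D2) → match.
Summing the matching environments: 1 + 1 = 2 matching atoms.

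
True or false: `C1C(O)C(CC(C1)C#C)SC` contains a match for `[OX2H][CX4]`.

True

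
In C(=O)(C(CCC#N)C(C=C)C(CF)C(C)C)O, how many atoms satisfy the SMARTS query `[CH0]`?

2

The query [CH0] means: aliphatic carbon with no attached hydrogen.
Check the 17 heavy atoms by environment: 4× C (H2) → no; 5× C (H1) → no; 2× C (H0) → match; 1× O (H0) → no; 1× O (H1) → no; 1× F (H0) → no; 2× C (H3) → no; 1× N (H0) → no.
That gives 2 matching atoms.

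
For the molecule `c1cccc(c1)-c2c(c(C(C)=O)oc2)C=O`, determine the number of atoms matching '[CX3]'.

2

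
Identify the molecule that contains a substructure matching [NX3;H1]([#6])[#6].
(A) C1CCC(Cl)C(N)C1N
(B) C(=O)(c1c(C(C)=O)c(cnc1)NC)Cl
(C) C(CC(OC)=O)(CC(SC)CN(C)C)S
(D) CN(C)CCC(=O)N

B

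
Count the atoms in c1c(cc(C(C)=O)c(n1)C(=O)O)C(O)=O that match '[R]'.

6

The query [R] means: R matches any atom that is part of a ring.
Check the 15 heavy atoms by environment: 1× n (aromatic, in 6-ring) → match; 5× c (aromatic, in 6-ring) → match; 4× C (acyclic) → no; 5× O (acyclic) → no.
Summing the matching environments: 1 + 5 = 6 matching atoms.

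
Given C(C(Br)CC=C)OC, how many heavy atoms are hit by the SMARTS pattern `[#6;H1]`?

The query [#6;H1] means: any carbon bearing exactly one hydrogen.
Check the 8 heavy atoms by environment: 3× C (H2) → no; 2× C (H1) → match; 1× Br (H0) → no; 1× O (H0) → no; 1× C (H3) → no.
That gives 2 matching atoms.

2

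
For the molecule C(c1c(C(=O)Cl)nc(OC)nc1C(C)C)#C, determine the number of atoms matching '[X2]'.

The query [X2] means: any atom with exactly two total connections (bonds + H).
Check the 16 heavy atoms by environment: 2× n (aromatic, X2) → match; 4× c (aromatic, X3) → no; 4× C (X4) → no; 2× C (X2) → match; 1× C (X3) → no; 1× O (X1) → no; 1× Cl (X1) → no; 1× O (X2) → match.
Summing the matching environments: 2 + 2 + 1 = 5 matching atoms.

5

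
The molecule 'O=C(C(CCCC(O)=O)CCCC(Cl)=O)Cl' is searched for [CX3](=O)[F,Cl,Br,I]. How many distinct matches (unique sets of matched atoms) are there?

[CX3](=O)[F,Cl,Br,I] is the SMARTS for an acyl halide: a carbonyl carbon bonded to a halogen.
The molecule carries 2 separate instances of an acyl chloride (-C(=O)Cl) meeting every constraint; each maps to a distinct set of atoms, giving 2 matches.

2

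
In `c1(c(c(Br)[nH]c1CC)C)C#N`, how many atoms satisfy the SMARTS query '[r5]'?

5

Check the 11 heavy atoms by environment: 1× n (aromatic, in 5-ring) → match; 4× c (aromatic, in 5-ring) → match; 4× C (acyclic) → no; 1× Br (acyclic) → no; 1× N (acyclic) → no.
Summing the matching environments: 1 + 4 = 5 matching atoms.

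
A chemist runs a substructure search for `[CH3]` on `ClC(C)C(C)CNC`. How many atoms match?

Check the 8 heavy atoms by environment: 1× C (H2) → no; 2× C (H1) → no; 3× C (H3) → match; 1× N (H1) → no; 1× Cl (H0) → no.
That gives 3 matching atoms.

3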